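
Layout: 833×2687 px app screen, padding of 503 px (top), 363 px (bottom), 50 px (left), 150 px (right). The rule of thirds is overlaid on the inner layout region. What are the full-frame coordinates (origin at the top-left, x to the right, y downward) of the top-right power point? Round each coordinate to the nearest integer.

Content width = 833 − 50 − 150 = 633 px; content height = 2687 − 503 − 363 = 1821 px.
Top-right is two-thirds across and one-third down within the inner layout region.
x = 50 + 2 × 633/3 = 50 + 422.00 ≈ 472
y = 503 + 1 × 1821/3 = 503 + 607.00 ≈ 1110

x = 472 px, y = 1110 px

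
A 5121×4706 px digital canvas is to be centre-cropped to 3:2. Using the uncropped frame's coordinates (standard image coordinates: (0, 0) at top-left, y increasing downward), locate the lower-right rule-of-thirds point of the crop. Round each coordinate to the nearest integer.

(3414, 2922)

5121/4706 < 3/2, so the 3:2 crop keeps the full width 5121 and trims height to 5121 × 2/3 = 3414.00 px.
Top offset = (4706 − 3414.00)/2 = 646.00 px; left offset = 0.
Lower-right is two-thirds across and two-thirds down within the crop:
x = 0.00 + 2 × 5121.00/3 ≈ 3414; y = 646.00 + 2 × 3414.00/3 ≈ 2922.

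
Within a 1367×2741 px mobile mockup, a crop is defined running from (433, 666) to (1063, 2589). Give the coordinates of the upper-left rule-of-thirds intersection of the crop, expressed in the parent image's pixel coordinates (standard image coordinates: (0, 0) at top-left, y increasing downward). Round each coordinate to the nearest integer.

Crop width = 1063 − 433 = 630 px; one third is 210.00 px.
Crop height = 2589 − 666 = 1923 px; one third is 641.00 px.
The upper-left point is one-third across and one-third down within the crop:
x = 433 + 1 × 210.00 ≈ 643; y = 666 + 1 × 641.00 ≈ 1307.

x = 643 px, y = 1307 px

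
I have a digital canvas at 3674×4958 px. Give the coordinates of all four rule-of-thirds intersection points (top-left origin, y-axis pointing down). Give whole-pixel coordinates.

(1225, 1653), (2449, 1653), (1225, 3305), (2449, 3305)

One third of 3674 is 1224.67; one third of 4958 is 1652.67.
Vertical third lines at x = 1225 and x = 2449; horizontal third lines at y = 1653 and y = 3305.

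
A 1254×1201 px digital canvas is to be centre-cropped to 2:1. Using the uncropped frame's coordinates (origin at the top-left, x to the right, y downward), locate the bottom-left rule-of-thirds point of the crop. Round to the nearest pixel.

(418, 705)

1254/1201 < 2/1, so the 2:1 crop keeps the full width 1254 and trims height to 1254 × 1/2 = 627.00 px.
Top offset = (1201 − 627.00)/2 = 287.00 px; left offset = 0.
Bottom-left is one-third across and two-thirds down within the crop:
x = 0.00 + 1 × 1254.00/3 ≈ 418; y = 287.00 + 2 × 627.00/3 ≈ 705.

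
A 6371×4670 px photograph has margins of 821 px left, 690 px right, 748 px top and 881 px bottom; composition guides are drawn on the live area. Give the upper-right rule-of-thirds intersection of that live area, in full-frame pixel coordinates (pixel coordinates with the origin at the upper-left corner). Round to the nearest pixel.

x = 4061 px, y = 1762 px

Content width = 6371 − 821 − 690 = 4860 px; content height = 4670 − 748 − 881 = 3041 px.
Upper-right is two-thirds across and one-third down within the live area.
x = 821 + 2 × 4860/3 = 821 + 3240.00 ≈ 4061
y = 748 + 1 × 3041/3 = 748 + 1013.67 ≈ 1762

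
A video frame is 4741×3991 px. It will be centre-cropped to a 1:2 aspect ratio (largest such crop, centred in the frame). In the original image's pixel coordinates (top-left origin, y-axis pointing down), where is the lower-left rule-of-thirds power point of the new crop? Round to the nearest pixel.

4741/3991 > 1/2, so the 1:2 crop keeps the full height 3991 and trims width to 3991 × 1/2 = 1995.50 px.
Left offset = (4741 − 1995.50)/2 = 1372.75 px; top offset = 0.
Lower-left is one-third across and two-thirds down within the crop:
x = 1372.75 + 1 × 1995.50/3 ≈ 2038; y = 0.00 + 2 × 3991.00/3 ≈ 2661.

x = 2038 px, y = 2661 px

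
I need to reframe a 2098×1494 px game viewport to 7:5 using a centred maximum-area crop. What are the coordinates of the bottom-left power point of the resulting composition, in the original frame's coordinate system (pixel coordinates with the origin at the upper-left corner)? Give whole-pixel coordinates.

(700, 996)

2098/1494 > 7/5, so the 7:5 crop keeps the full height 1494 and trims width to 1494 × 7/5 = 2091.60 px.
Left offset = (2098 − 2091.60)/2 = 3.20 px; top offset = 0.
Bottom-left is one-third across and two-thirds down within the crop:
x = 3.20 + 1 × 2091.60/3 ≈ 700; y = 0.00 + 2 × 1494.00/3 ≈ 996.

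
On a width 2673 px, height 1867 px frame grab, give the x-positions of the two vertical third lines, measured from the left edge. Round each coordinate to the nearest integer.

891 px and 1782 px

2673 / 3 = 891, so the vertical lines sit at one and two thirds of 2673.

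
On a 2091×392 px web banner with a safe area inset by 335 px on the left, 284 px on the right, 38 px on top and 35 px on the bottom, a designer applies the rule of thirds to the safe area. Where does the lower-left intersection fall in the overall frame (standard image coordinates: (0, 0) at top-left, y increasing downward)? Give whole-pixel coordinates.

Content width = 2091 − 335 − 284 = 1472 px; content height = 392 − 38 − 35 = 319 px.
Lower-left is one-third across and two-thirds down within the safe area.
x = 335 + 1 × 1472/3 = 335 + 490.67 ≈ 826
y = 38 + 2 × 319/3 = 38 + 212.67 ≈ 251

x = 826 px, y = 251 px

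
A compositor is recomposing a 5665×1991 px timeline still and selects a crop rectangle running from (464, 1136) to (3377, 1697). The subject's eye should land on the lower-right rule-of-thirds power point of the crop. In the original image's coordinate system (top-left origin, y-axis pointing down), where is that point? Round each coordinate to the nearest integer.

(2406, 1510)

Crop width = 3377 − 464 = 2913 px; one third is 971.00 px.
Crop height = 1697 − 1136 = 561 px; one third is 187.00 px.
The lower-right point is two-thirds across and two-thirds down within the crop:
x = 464 + 2 × 971.00 ≈ 2406; y = 1136 + 2 × 187.00 ≈ 1510.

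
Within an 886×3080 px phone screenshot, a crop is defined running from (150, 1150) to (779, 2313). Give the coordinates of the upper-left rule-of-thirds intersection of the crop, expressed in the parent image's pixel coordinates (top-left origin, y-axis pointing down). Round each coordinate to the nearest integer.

Crop width = 779 − 150 = 629 px; one third is 209.67 px.
Crop height = 2313 − 1150 = 1163 px; one third is 387.67 px.
The upper-left point is one-third across and one-third down within the crop:
x = 150 + 1 × 209.67 ≈ 360; y = 1150 + 1 × 387.67 ≈ 1538.

x = 360 px, y = 1538 px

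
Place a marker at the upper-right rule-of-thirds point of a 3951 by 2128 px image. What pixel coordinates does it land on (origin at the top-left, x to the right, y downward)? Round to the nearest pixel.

x = 2634 px, y = 709 px

The upper-right point sits two-thirds of the way across and one-third of the way down.
x = 2 × 3951/3 ≈ 2634; y = 1 × 2128/3 ≈ 709.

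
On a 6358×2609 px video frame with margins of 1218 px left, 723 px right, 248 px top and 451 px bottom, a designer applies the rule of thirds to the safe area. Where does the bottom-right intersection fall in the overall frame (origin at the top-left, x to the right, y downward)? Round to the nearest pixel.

Content width = 6358 − 1218 − 723 = 4417 px; content height = 2609 − 248 − 451 = 1910 px.
Bottom-right is two-thirds across and two-thirds down within the safe area.
x = 1218 + 2 × 4417/3 = 1218 + 2944.67 ≈ 4163
y = 248 + 2 × 1910/3 = 248 + 1273.33 ≈ 1521

x = 4163 px, y = 1521 px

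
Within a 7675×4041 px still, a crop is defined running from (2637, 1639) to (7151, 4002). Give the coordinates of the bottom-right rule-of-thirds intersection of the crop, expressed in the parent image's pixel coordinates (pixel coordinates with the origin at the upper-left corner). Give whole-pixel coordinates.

Crop width = 7151 − 2637 = 4514 px; one third is 1504.67 px.
Crop height = 4002 − 1639 = 2363 px; one third is 787.67 px.
The bottom-right point is two-thirds across and two-thirds down within the crop:
x = 2637 + 2 × 1504.67 ≈ 5646; y = 1639 + 2 × 787.67 ≈ 3214.

x = 5646 px, y = 3214 px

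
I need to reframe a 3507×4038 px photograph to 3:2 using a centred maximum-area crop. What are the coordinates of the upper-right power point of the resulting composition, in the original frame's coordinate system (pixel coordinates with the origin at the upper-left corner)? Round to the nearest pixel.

3507/4038 < 3/2, so the 3:2 crop keeps the full width 3507 and trims height to 3507 × 2/3 = 2338.00 px.
Top offset = (4038 − 2338.00)/2 = 850.00 px; left offset = 0.
Upper-right is two-thirds across and one-third down within the crop:
x = 0.00 + 2 × 3507.00/3 ≈ 2338; y = 850.00 + 1 × 2338.00/3 ≈ 1629.

x = 2338 px, y = 1629 px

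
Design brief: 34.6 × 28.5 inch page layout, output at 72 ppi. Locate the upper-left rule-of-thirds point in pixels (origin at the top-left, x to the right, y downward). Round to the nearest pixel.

x = 830 px, y = 684 px

In pixels the canvas is 34.6 × 72 = 2491.2 wide and 28.5 × 72 = 2052 tall.
The upper-left point is one-third across and one-third down:
x = 1 × 2491.2/3 ≈ 830; y = 1 × 2052/3 ≈ 684.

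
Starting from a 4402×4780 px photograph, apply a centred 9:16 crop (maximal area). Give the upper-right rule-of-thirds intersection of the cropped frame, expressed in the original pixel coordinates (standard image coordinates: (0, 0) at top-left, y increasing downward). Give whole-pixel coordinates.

x = 2649 px, y = 1593 px

4402/4780 > 9/16, so the 9:16 crop keeps the full height 4780 and trims width to 4780 × 9/16 = 2688.75 px.
Left offset = (4402 − 2688.75)/2 = 856.62 px; top offset = 0.
Upper-right is two-thirds across and one-third down within the crop:
x = 856.62 + 2 × 2688.75/3 ≈ 2649; y = 0.00 + 1 × 4780.00/3 ≈ 1593.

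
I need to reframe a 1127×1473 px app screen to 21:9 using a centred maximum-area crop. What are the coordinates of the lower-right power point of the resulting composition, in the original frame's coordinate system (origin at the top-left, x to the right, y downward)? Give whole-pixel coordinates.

x = 751 px, y = 817 px

1127/1473 < 21/9, so the 21:9 crop keeps the full width 1127 and trims height to 1127 × 9/21 = 483.00 px.
Top offset = (1473 − 483.00)/2 = 495.00 px; left offset = 0.
Lower-right is two-thirds across and two-thirds down within the crop:
x = 0.00 + 2 × 1127.00/3 ≈ 751; y = 495.00 + 2 × 483.00/3 ≈ 817.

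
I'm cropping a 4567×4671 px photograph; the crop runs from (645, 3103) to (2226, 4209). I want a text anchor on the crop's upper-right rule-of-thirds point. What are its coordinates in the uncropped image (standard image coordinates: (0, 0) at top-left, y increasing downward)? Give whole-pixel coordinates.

x = 1699 px, y = 3472 px

Crop width = 2226 − 645 = 1581 px; one third is 527.00 px.
Crop height = 4209 − 3103 = 1106 px; one third is 368.67 px.
The upper-right point is two-thirds across and one-third down within the crop:
x = 645 + 2 × 527.00 ≈ 1699; y = 3103 + 1 × 368.67 ≈ 3472.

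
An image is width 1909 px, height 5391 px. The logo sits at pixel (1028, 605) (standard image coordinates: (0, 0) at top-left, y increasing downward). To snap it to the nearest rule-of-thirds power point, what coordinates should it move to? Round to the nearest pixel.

Third lines: x ∈ {636, 1273}, y ∈ {1797, 3594}.
1028 is closer to x = 1273; 605 is closer to y = 1797.
So the nearest intersection is the upper-right power point.

(1273, 1797)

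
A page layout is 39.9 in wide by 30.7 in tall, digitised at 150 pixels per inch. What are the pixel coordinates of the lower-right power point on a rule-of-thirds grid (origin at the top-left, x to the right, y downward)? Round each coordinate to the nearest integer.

In pixels the canvas is 39.9 × 150 = 5985 wide and 30.7 × 150 = 4605 tall.
The lower-right point is two-thirds across and two-thirds down:
x = 2 × 5985/3 ≈ 3990; y = 2 × 4605/3 ≈ 3070.

x = 3990 px, y = 3070 px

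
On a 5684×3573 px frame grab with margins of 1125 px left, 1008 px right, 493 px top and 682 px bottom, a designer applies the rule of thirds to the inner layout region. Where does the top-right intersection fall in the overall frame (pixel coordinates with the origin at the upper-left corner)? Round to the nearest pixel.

(3492, 1292)

Content width = 5684 − 1125 − 1008 = 3551 px; content height = 3573 − 493 − 682 = 2398 px.
Top-right is two-thirds across and one-third down within the inner layout region.
x = 1125 + 2 × 3551/3 = 1125 + 2367.33 ≈ 3492
y = 493 + 1 × 2398/3 = 493 + 799.33 ≈ 1292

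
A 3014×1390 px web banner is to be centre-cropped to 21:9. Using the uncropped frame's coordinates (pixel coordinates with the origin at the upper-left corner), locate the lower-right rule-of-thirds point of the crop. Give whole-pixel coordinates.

3014/1390 < 21/9, so the 21:9 crop keeps the full width 3014 and trims height to 3014 × 9/21 = 1291.71 px.
Top offset = (1390 − 1291.71)/2 = 49.14 px; left offset = 0.
Lower-right is two-thirds across and two-thirds down within the crop:
x = 0.00 + 2 × 3014.00/3 ≈ 2009; y = 49.14 + 2 × 1291.71/3 ≈ 910.

(2009, 910)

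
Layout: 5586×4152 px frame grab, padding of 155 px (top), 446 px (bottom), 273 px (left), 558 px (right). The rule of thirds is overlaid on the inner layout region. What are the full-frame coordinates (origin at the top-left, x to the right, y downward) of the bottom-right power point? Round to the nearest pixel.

x = 3443 px, y = 2522 px

Content width = 5586 − 273 − 558 = 4755 px; content height = 4152 − 155 − 446 = 3551 px.
Bottom-right is two-thirds across and two-thirds down within the inner layout region.
x = 273 + 2 × 4755/3 = 273 + 3170.00 ≈ 3443
y = 155 + 2 × 3551/3 = 155 + 2367.33 ≈ 2522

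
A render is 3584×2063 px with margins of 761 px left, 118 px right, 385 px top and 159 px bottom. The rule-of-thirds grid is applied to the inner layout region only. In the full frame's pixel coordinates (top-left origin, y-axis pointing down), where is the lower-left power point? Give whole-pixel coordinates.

x = 1663 px, y = 1398 px

Content width = 3584 − 761 − 118 = 2705 px; content height = 2063 − 385 − 159 = 1519 px.
Lower-left is one-third across and two-thirds down within the inner layout region.
x = 761 + 1 × 2705/3 = 761 + 901.67 ≈ 1663
y = 385 + 2 × 1519/3 = 385 + 1012.67 ≈ 1398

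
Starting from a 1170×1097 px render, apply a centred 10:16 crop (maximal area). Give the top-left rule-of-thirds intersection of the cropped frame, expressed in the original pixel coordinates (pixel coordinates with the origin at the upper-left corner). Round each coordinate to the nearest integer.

(471, 366)

1170/1097 > 10/16, so the 10:16 crop keeps the full height 1097 and trims width to 1097 × 10/16 = 685.62 px.
Left offset = (1170 − 685.62)/2 = 242.19 px; top offset = 0.
Top-left is one-third across and one-third down within the crop:
x = 242.19 + 1 × 685.62/3 ≈ 471; y = 0.00 + 1 × 1097.00/3 ≈ 366.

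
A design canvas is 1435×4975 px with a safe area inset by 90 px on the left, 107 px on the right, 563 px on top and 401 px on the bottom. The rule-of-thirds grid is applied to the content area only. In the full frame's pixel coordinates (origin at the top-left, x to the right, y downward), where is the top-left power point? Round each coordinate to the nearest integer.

x = 503 px, y = 1900 px

Content width = 1435 − 90 − 107 = 1238 px; content height = 4975 − 563 − 401 = 4011 px.
Top-left is one-third across and one-third down within the content area.
x = 90 + 1 × 1238/3 = 90 + 412.67 ≈ 503
y = 563 + 1 × 4011/3 = 563 + 1337.00 ≈ 1900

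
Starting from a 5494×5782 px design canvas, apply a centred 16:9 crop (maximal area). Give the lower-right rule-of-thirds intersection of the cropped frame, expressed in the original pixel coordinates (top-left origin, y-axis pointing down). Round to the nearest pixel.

(3663, 3406)

5494/5782 < 16/9, so the 16:9 crop keeps the full width 5494 and trims height to 5494 × 9/16 = 3090.38 px.
Top offset = (5782 − 3090.38)/2 = 1345.81 px; left offset = 0.
Lower-right is two-thirds across and two-thirds down within the crop:
x = 0.00 + 2 × 5494.00/3 ≈ 3663; y = 1345.81 + 2 × 3090.38/3 ≈ 3406.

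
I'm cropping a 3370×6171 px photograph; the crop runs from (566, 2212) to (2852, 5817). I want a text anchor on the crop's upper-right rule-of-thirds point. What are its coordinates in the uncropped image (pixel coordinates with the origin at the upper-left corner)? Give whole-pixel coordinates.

Crop width = 2852 − 566 = 2286 px; one third is 762.00 px.
Crop height = 5817 − 2212 = 3605 px; one third is 1201.67 px.
The upper-right point is two-thirds across and one-third down within the crop:
x = 566 + 2 × 762.00 ≈ 2090; y = 2212 + 1 × 1201.67 ≈ 3414.

(2090, 3414)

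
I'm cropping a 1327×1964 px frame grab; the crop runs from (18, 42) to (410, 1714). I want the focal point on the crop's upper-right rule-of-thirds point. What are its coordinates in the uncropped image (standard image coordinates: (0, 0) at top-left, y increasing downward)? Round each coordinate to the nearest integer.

Crop width = 410 − 18 = 392 px; one third is 130.67 px.
Crop height = 1714 − 42 = 1672 px; one third is 557.33 px.
The upper-right point is two-thirds across and one-third down within the crop:
x = 18 + 2 × 130.67 ≈ 279; y = 42 + 1 × 557.33 ≈ 599.

(279, 599)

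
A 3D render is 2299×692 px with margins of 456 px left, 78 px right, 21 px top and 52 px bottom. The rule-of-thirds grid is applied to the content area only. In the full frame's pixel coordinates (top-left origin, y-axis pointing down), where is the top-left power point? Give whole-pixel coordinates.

x = 1044 px, y = 227 px

Content width = 2299 − 456 − 78 = 1765 px; content height = 692 − 21 − 52 = 619 px.
Top-left is one-third across and one-third down within the content area.
x = 456 + 1 × 1765/3 = 456 + 588.33 ≈ 1044
y = 21 + 1 × 619/3 = 21 + 206.33 ≈ 227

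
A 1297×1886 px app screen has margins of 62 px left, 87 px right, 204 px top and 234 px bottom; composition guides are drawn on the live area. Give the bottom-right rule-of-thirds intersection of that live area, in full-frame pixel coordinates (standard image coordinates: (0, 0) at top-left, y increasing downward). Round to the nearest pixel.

x = 827 px, y = 1169 px

Content width = 1297 − 62 − 87 = 1148 px; content height = 1886 − 204 − 234 = 1448 px.
Bottom-right is two-thirds across and two-thirds down within the live area.
x = 62 + 2 × 1148/3 = 62 + 765.33 ≈ 827
y = 204 + 2 × 1448/3 = 204 + 965.33 ≈ 1169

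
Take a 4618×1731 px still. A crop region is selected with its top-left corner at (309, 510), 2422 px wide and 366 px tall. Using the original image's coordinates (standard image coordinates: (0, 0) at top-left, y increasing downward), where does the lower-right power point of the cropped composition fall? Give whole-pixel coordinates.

One third of the crop width 2422 is 807.33 px.
One third of the crop height 366 is 122.00 px.
The lower-right point is two-thirds across and two-thirds down within the crop:
x = 309 + 2 × 807.33 ≈ 1924; y = 510 + 2 × 122.00 ≈ 754.

(1924, 754)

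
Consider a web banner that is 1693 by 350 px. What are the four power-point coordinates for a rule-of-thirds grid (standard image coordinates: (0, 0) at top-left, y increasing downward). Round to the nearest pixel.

One third of 1693 is 564.33; one third of 350 is 116.67.
Vertical third lines at x = 564 and x = 1129; horizontal third lines at y = 117 and y = 233.

(564, 117), (1129, 117), (564, 233), (1129, 233)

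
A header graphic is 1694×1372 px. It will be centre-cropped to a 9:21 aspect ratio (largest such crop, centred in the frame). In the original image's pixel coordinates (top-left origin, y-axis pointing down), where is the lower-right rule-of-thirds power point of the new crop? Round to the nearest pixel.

x = 945 px, y = 915 px

1694/1372 > 9/21, so the 9:21 crop keeps the full height 1372 and trims width to 1372 × 9/21 = 588.00 px.
Left offset = (1694 − 588.00)/2 = 553.00 px; top offset = 0.
Lower-right is two-thirds across and two-thirds down within the crop:
x = 553.00 + 2 × 588.00/3 ≈ 945; y = 0.00 + 2 × 1372.00/3 ≈ 915.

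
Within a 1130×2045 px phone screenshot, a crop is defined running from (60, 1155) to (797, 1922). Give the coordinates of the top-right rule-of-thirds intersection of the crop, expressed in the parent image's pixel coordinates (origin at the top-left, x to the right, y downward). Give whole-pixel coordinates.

Crop width = 797 − 60 = 737 px; one third is 245.67 px.
Crop height = 1922 − 1155 = 767 px; one third is 255.67 px.
The top-right point is two-thirds across and one-third down within the crop:
x = 60 + 2 × 245.67 ≈ 551; y = 1155 + 1 × 255.67 ≈ 1411.

(551, 1411)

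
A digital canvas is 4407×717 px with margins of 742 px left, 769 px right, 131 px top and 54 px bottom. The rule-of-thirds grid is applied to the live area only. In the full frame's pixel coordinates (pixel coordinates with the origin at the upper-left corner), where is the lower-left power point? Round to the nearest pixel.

x = 1707 px, y = 486 px

Content width = 4407 − 742 − 769 = 2896 px; content height = 717 − 131 − 54 = 532 px.
Lower-left is one-third across and two-thirds down within the live area.
x = 742 + 1 × 2896/3 = 742 + 965.33 ≈ 1707
y = 131 + 2 × 532/3 = 131 + 354.67 ≈ 486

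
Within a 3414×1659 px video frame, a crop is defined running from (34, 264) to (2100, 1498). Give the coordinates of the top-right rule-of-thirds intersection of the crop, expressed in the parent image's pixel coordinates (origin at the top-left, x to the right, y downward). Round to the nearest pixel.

Crop width = 2100 − 34 = 2066 px; one third is 688.67 px.
Crop height = 1498 − 264 = 1234 px; one third is 411.33 px.
The top-right point is two-thirds across and one-third down within the crop:
x = 34 + 2 × 688.67 ≈ 1411; y = 264 + 1 × 411.33 ≈ 675.

(1411, 675)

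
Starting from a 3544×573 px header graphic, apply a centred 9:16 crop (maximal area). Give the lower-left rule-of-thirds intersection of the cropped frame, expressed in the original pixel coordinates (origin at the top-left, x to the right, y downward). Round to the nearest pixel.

x = 1718 px, y = 382 px

3544/573 > 9/16, so the 9:16 crop keeps the full height 573 and trims width to 573 × 9/16 = 322.31 px.
Left offset = (3544 − 322.31)/2 = 1610.84 px; top offset = 0.
Lower-left is one-third across and two-thirds down within the crop:
x = 1610.84 + 1 × 322.31/3 ≈ 1718; y = 0.00 + 2 × 573.00/3 ≈ 382.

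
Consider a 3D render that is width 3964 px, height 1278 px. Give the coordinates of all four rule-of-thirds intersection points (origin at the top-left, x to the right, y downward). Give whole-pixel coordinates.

One third of 3964 is 1321.33; one third of 1278 is 426.
Vertical third lines at x = 1321 and x = 2643; horizontal third lines at y = 426 and y = 852.

(1321, 426), (2643, 426), (1321, 852), (2643, 852)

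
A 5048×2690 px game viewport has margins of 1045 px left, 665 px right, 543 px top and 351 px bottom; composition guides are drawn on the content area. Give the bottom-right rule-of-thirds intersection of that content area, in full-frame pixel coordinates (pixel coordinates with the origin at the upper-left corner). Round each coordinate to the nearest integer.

(3270, 1740)

Content width = 5048 − 1045 − 665 = 3338 px; content height = 2690 − 543 − 351 = 1796 px.
Bottom-right is two-thirds across and two-thirds down within the content area.
x = 1045 + 2 × 3338/3 = 1045 + 2225.33 ≈ 3270
y = 543 + 2 × 1796/3 = 543 + 1197.33 ≈ 1740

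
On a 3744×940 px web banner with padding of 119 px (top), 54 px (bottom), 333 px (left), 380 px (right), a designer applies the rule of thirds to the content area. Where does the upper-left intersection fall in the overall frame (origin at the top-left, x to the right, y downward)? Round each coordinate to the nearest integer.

Content width = 3744 − 333 − 380 = 3031 px; content height = 940 − 119 − 54 = 767 px.
Upper-left is one-third across and one-third down within the content area.
x = 333 + 1 × 3031/3 = 333 + 1010.33 ≈ 1343
y = 119 + 1 × 767/3 = 119 + 255.67 ≈ 375

(1343, 375)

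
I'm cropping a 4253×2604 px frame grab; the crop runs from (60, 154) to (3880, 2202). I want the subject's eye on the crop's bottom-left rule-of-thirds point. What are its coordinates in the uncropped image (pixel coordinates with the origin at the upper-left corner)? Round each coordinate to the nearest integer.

x = 1333 px, y = 1519 px

Crop width = 3880 − 60 = 3820 px; one third is 1273.33 px.
Crop height = 2202 − 154 = 2048 px; one third is 682.67 px.
The bottom-left point is one-third across and two-thirds down within the crop:
x = 60 + 1 × 1273.33 ≈ 1333; y = 154 + 2 × 682.67 ≈ 1519.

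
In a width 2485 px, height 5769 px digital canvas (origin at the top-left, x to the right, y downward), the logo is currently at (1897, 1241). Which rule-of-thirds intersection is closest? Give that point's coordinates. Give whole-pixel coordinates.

x = 1657 px, y = 1923 px

Third lines: x ∈ {828, 1657}, y ∈ {1923, 3846}.
1897 is closer to x = 1657; 1241 is closer to y = 1923.
So the nearest intersection is the upper-right power point.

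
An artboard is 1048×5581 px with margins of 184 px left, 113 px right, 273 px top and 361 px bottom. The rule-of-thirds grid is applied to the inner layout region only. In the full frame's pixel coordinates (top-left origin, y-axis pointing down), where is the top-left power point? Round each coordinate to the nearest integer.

x = 434 px, y = 1922 px

Content width = 1048 − 184 − 113 = 751 px; content height = 5581 − 273 − 361 = 4947 px.
Top-left is one-third across and one-third down within the inner layout region.
x = 184 + 1 × 751/3 = 184 + 250.33 ≈ 434
y = 273 + 1 × 4947/3 = 273 + 1649.00 ≈ 1922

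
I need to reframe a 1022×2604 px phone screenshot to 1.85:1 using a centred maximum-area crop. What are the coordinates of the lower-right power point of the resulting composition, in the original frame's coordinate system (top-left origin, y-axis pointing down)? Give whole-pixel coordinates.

1022/2604 < 1.85/1, so the 1.85:1 crop keeps the full width 1022 and trims height to 1022 × 1/1.85 = 552.43 px.
Top offset = (2604 − 552.43)/2 = 1025.78 px; left offset = 0.
Lower-right is two-thirds across and two-thirds down within the crop:
x = 0.00 + 2 × 1022.00/3 ≈ 681; y = 1025.78 + 2 × 552.43/3 ≈ 1394.

x = 681 px, y = 1394 px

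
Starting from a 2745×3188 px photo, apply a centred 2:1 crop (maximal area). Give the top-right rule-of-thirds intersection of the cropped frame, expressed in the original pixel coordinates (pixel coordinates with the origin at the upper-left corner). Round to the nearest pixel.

x = 1830 px, y = 1365 px

2745/3188 < 2/1, so the 2:1 crop keeps the full width 2745 and trims height to 2745 × 1/2 = 1372.50 px.
Top offset = (3188 − 1372.50)/2 = 907.75 px; left offset = 0.
Top-right is two-thirds across and one-third down within the crop:
x = 0.00 + 2 × 2745.00/3 ≈ 1830; y = 907.75 + 1 × 1372.50/3 ≈ 1365.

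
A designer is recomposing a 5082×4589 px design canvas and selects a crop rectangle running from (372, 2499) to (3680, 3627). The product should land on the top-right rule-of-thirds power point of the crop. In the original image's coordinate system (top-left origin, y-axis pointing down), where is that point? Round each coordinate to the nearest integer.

(2577, 2875)

Crop width = 3680 − 372 = 3308 px; one third is 1102.67 px.
Crop height = 3627 − 2499 = 1128 px; one third is 376.00 px.
The top-right point is two-thirds across and one-third down within the crop:
x = 372 + 2 × 1102.67 ≈ 2577; y = 2499 + 1 × 376.00 ≈ 2875.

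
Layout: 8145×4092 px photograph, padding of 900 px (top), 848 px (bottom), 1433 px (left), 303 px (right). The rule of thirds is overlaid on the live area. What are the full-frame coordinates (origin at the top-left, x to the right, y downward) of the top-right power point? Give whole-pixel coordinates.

Content width = 8145 − 1433 − 303 = 6409 px; content height = 4092 − 900 − 848 = 2344 px.
Top-right is two-thirds across and one-third down within the live area.
x = 1433 + 2 × 6409/3 = 1433 + 4272.67 ≈ 5706
y = 900 + 1 × 2344/3 = 900 + 781.33 ≈ 1681

x = 5706 px, y = 1681 px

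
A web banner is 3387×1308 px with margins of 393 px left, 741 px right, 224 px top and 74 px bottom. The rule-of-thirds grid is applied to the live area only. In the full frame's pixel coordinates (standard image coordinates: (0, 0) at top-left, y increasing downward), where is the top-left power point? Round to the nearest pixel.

x = 1144 px, y = 561 px

Content width = 3387 − 393 − 741 = 2253 px; content height = 1308 − 224 − 74 = 1010 px.
Top-left is one-third across and one-third down within the live area.
x = 393 + 1 × 2253/3 = 393 + 751.00 ≈ 1144
y = 224 + 1 × 1010/3 = 224 + 336.67 ≈ 561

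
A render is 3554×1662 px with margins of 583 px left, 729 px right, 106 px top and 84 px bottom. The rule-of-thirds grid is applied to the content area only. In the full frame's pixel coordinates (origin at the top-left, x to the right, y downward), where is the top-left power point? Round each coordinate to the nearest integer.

Content width = 3554 − 583 − 729 = 2242 px; content height = 1662 − 106 − 84 = 1472 px.
Top-left is one-third across and one-third down within the content area.
x = 583 + 1 × 2242/3 = 583 + 747.33 ≈ 1330
y = 106 + 1 × 1472/3 = 106 + 490.67 ≈ 597

x = 1330 px, y = 597 px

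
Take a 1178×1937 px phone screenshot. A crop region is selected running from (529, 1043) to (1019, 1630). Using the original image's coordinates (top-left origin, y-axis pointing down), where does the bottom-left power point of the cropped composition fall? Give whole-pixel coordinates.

Crop width = 1019 − 529 = 490 px; one third is 163.33 px.
Crop height = 1630 − 1043 = 587 px; one third is 195.67 px.
The bottom-left point is one-third across and two-thirds down within the crop:
x = 529 + 1 × 163.33 ≈ 692; y = 1043 + 2 × 195.67 ≈ 1434.

x = 692 px, y = 1434 px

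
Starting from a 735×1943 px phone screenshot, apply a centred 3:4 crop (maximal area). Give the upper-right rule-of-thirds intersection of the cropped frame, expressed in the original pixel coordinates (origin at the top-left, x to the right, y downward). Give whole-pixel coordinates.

(490, 808)

735/1943 < 3/4, so the 3:4 crop keeps the full width 735 and trims height to 735 × 4/3 = 980.00 px.
Top offset = (1943 − 980.00)/2 = 481.50 px; left offset = 0.
Upper-right is two-thirds across and one-third down within the crop:
x = 0.00 + 2 × 735.00/3 ≈ 490; y = 481.50 + 1 × 980.00/3 ≈ 808.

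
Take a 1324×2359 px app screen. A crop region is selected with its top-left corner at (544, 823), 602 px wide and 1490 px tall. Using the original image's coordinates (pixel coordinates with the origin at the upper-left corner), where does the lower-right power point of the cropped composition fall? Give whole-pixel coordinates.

One third of the crop width 602 is 200.67 px.
One third of the crop height 1490 is 496.67 px.
The lower-right point is two-thirds across and two-thirds down within the crop:
x = 544 + 2 × 200.67 ≈ 945; y = 823 + 2 × 496.67 ≈ 1816.

x = 945 px, y = 1816 px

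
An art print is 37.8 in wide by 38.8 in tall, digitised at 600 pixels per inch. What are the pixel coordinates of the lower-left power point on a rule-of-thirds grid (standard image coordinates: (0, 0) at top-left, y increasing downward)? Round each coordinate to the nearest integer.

(7560, 15520)

In pixels the canvas is 37.8 × 600 = 22680 wide and 38.8 × 600 = 23280 tall.
The lower-left point is one-third across and two-thirds down:
x = 1 × 22680/3 ≈ 7560; y = 2 × 23280/3 ≈ 15520.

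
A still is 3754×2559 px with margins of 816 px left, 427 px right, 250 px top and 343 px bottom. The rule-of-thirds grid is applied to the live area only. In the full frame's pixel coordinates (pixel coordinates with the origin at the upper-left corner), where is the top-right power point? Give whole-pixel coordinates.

x = 2490 px, y = 905 px

Content width = 3754 − 816 − 427 = 2511 px; content height = 2559 − 250 − 343 = 1966 px.
Top-right is two-thirds across and one-third down within the live area.
x = 816 + 2 × 2511/3 = 816 + 1674.00 ≈ 2490
y = 250 + 1 × 1966/3 = 250 + 655.33 ≈ 905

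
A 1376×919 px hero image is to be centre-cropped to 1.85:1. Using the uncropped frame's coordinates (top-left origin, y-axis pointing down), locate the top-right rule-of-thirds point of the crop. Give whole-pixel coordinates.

1376/919 < 1.85/1, so the 1.85:1 crop keeps the full width 1376 and trims height to 1376 × 1/1.85 = 743.78 px.
Top offset = (919 − 743.78)/2 = 87.61 px; left offset = 0.
Top-right is two-thirds across and one-third down within the crop:
x = 0.00 + 2 × 1376.00/3 ≈ 917; y = 87.61 + 1 × 743.78/3 ≈ 336.

(917, 336)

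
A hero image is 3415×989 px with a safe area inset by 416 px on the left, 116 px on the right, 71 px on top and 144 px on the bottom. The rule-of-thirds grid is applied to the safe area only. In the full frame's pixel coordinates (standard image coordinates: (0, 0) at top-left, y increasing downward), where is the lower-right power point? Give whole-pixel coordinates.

Content width = 3415 − 416 − 116 = 2883 px; content height = 989 − 71 − 144 = 774 px.
Lower-right is two-thirds across and two-thirds down within the safe area.
x = 416 + 2 × 2883/3 = 416 + 1922.00 ≈ 2338
y = 71 + 2 × 774/3 = 71 + 516.00 ≈ 587

x = 2338 px, y = 587 px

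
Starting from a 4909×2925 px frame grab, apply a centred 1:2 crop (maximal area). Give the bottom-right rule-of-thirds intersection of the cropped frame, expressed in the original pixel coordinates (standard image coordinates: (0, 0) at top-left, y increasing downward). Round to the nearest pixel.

4909/2925 > 1/2, so the 1:2 crop keeps the full height 2925 and trims width to 2925 × 1/2 = 1462.50 px.
Left offset = (4909 − 1462.50)/2 = 1723.25 px; top offset = 0.
Bottom-right is two-thirds across and two-thirds down within the crop:
x = 1723.25 + 2 × 1462.50/3 ≈ 2698; y = 0.00 + 2 × 2925.00/3 ≈ 1950.

(2698, 1950)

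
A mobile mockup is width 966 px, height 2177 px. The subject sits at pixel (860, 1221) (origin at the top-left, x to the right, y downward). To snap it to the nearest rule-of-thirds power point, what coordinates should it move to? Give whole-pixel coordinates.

x = 644 px, y = 1451 px

Third lines: x ∈ {322, 644}, y ∈ {726, 1451}.
860 is closer to x = 644; 1221 is closer to y = 1451.
So the nearest intersection is the lower-right power point.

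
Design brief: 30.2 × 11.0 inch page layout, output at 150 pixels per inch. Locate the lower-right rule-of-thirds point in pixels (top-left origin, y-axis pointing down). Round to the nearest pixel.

In pixels the canvas is 30.2 × 150 = 4530 wide and 11.0 × 150 = 1650 tall.
The lower-right point is two-thirds across and two-thirds down:
x = 2 × 4530/3 ≈ 3020; y = 2 × 1650/3 ≈ 1100.

(3020, 1100)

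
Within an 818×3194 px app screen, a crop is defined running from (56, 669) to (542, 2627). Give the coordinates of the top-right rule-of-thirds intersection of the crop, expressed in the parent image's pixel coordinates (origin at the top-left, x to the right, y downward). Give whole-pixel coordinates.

x = 380 px, y = 1322 px

Crop width = 542 − 56 = 486 px; one third is 162.00 px.
Crop height = 2627 − 669 = 1958 px; one third is 652.67 px.
The top-right point is two-thirds across and one-third down within the crop:
x = 56 + 2 × 162.00 ≈ 380; y = 669 + 1 × 652.67 ≈ 1322.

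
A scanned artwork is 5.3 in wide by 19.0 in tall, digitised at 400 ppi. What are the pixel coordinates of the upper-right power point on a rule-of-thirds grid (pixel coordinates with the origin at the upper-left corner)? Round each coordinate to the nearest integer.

(1413, 2533)

In pixels the canvas is 5.3 × 400 = 2120 wide and 19.0 × 400 = 7600 tall.
The upper-right point is two-thirds across and one-third down:
x = 2 × 2120/3 ≈ 1413; y = 1 × 7600/3 ≈ 2533.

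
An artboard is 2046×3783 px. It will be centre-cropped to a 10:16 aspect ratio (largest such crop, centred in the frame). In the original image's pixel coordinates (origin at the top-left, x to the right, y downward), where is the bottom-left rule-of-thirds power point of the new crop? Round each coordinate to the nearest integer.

(682, 2437)

2046/3783 < 10/16, so the 10:16 crop keeps the full width 2046 and trims height to 2046 × 16/10 = 3273.60 px.
Top offset = (3783 − 3273.60)/2 = 254.70 px; left offset = 0.
Bottom-left is one-third across and two-thirds down within the crop:
x = 0.00 + 1 × 2046.00/3 ≈ 682; y = 254.70 + 2 × 3273.60/3 ≈ 2437.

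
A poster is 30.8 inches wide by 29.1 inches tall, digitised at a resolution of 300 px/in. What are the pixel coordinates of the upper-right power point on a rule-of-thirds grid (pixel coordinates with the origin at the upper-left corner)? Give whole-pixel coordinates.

(6160, 2910)

In pixels the canvas is 30.8 × 300 = 9240 wide and 29.1 × 300 = 8730 tall.
The upper-right point is two-thirds across and one-third down:
x = 2 × 9240/3 ≈ 6160; y = 1 × 8730/3 ≈ 2910.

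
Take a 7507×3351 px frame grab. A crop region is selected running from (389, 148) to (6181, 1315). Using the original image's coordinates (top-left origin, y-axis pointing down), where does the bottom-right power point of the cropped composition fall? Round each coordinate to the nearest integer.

x = 4250 px, y = 926 px

Crop width = 6181 − 389 = 5792 px; one third is 1930.67 px.
Crop height = 1315 − 148 = 1167 px; one third is 389.00 px.
The bottom-right point is two-thirds across and two-thirds down within the crop:
x = 389 + 2 × 1930.67 ≈ 4250; y = 148 + 2 × 389.00 ≈ 926.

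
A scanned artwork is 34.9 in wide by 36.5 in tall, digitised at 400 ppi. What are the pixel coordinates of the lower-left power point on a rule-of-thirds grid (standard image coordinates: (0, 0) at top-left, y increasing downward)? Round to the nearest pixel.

(4653, 9733)

In pixels the canvas is 34.9 × 400 = 13960 wide and 36.5 × 400 = 14600 tall.
The lower-left point is one-third across and two-thirds down:
x = 1 × 13960/3 ≈ 4653; y = 2 × 14600/3 ≈ 9733.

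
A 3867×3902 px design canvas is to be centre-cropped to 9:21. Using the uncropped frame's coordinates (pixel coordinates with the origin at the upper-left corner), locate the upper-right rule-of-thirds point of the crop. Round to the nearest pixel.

3867/3902 > 9/21, so the 9:21 crop keeps the full height 3902 and trims width to 3902 × 9/21 = 1672.29 px.
Left offset = (3867 − 1672.29)/2 = 1097.36 px; top offset = 0.
Upper-right is two-thirds across and one-third down within the crop:
x = 1097.36 + 2 × 1672.29/3 ≈ 2212; y = 0.00 + 1 × 3902.00/3 ≈ 1301.

(2212, 1301)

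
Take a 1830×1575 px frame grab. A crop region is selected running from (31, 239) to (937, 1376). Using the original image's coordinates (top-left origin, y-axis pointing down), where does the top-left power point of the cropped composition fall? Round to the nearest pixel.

Crop width = 937 − 31 = 906 px; one third is 302.00 px.
Crop height = 1376 − 239 = 1137 px; one third is 379.00 px.
The top-left point is one-third across and one-third down within the crop:
x = 31 + 1 × 302.00 ≈ 333; y = 239 + 1 × 379.00 ≈ 618.

x = 333 px, y = 618 px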